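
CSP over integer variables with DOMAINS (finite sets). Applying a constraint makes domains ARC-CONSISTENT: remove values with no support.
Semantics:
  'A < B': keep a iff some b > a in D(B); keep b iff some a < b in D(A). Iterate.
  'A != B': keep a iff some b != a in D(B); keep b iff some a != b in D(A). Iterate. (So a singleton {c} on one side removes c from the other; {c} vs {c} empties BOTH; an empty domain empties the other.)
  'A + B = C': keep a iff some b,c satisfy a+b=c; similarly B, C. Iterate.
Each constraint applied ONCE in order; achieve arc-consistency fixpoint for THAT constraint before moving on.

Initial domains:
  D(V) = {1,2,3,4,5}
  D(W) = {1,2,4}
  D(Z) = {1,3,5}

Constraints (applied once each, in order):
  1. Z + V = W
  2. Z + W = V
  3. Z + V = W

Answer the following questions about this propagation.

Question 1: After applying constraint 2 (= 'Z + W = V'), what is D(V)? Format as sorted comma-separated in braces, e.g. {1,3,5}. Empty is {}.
Constraint 1 (Z + V = W) on D(Z)={1,3,5} D(V)={1,2,3,4,5} D(W)={1,2,4}: Z {1,3,5}->{1,3}; V {1,2,3,4,5}->{1,3}; W {1,2,4}->{2,4}
Constraint 2 (Z + W = V) on D(Z)={1,3} D(W)={2,4} D(V)={1,3}: Z {1,3}->{1}; W {2,4}->{2}; V {1,3}->{3}
So after constraint 2: D(V) = {3}

Answer: {3}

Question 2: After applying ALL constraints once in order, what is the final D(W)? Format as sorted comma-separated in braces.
Answer: {}

Derivation:
Constraint 1 (Z + V = W) on D(Z)={1,3,5} D(V)={1,2,3,4,5} D(W)={1,2,4}: Z {1,3,5}->{1,3}; V {1,2,3,4,5}->{1,3}; W {1,2,4}->{2,4}
Constraint 2 (Z + W = V) on D(Z)={1,3} D(W)={2,4} D(V)={1,3}: Z {1,3}->{1}; W {2,4}->{2}; V {1,3}->{3}
Constraint 3 (Z + V = W) on D(Z)={1} D(V)={3} D(W)={2}: Z {1}->{}; V {3}->{}; W {2}->{}
So after all 3 constraints: D(W) = {}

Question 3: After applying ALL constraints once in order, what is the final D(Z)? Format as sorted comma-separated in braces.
Constraint 1 (Z + V = W) on D(Z)={1,3,5} D(V)={1,2,3,4,5} D(W)={1,2,4}: Z {1,3,5}->{1,3}; V {1,2,3,4,5}->{1,3}; W {1,2,4}->{2,4}
Constraint 2 (Z + W = V) on D(Z)={1,3} D(W)={2,4} D(V)={1,3}: Z {1,3}->{1}; W {2,4}->{2}; V {1,3}->{3}
Constraint 3 (Z + V = W) on D(Z)={1} D(V)={3} D(W)={2}: Z {1}->{}; V {3}->{}; W {2}->{}
So after all 3 constraints: D(Z) = {}

Answer: {}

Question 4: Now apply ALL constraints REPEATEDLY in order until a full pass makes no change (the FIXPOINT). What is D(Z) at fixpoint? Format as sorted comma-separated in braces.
Answer: {}

Derivation:
pass 0 (initial): D(Z)={1,3,5}
pass 1: V {1,2,3,4,5}->{}; W {1,2,4}->{}; Z {1,3,5}->{}
pass 2: no change
Fixpoint after 2 passes: D(Z) = {}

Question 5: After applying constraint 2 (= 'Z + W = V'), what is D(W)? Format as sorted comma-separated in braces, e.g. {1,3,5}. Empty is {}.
Answer: {2}

Derivation:
Constraint 1 (Z + V = W) on D(Z)={1,3,5} D(V)={1,2,3,4,5} D(W)={1,2,4}: Z {1,3,5}->{1,3}; V {1,2,3,4,5}->{1,3}; W {1,2,4}->{2,4}
Constraint 2 (Z + W = V) on D(Z)={1,3} D(W)={2,4} D(V)={1,3}: Z {1,3}->{1}; W {2,4}->{2}; V {1,3}->{3}
So after constraint 2: D(W) = {2}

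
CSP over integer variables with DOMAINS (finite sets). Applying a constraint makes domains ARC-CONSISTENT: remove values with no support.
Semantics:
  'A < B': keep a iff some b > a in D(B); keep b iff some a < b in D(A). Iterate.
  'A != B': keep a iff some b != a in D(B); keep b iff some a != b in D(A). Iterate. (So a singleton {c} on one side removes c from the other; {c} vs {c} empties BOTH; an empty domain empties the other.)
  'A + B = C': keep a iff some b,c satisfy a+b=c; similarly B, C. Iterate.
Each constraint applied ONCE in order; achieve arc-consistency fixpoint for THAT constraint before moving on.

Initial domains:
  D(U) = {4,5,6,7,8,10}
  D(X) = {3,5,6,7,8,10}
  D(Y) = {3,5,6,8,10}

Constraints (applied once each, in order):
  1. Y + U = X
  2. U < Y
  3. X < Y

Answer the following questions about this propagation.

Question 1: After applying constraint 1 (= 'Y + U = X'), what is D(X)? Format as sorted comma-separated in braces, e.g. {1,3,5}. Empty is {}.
Constraint 1 (Y + U = X) on D(Y)={3,5,6,8,10} D(U)={4,5,6,7,8,10} D(X)={3,5,6,7,8,10}: Y {3,5,6,8,10}->{3,5,6}; U {4,5,6,7,8,10}->{4,5,7}; X {3,5,6,7,8,10}->{7,8,10}
So after constraint 1: D(X) = {7,8,10}

Answer: {7,8,10}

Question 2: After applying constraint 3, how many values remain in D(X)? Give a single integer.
Constraint 1 (Y + U = X) on D(Y)={3,5,6,8,10} D(U)={4,5,6,7,8,10} D(X)={3,5,6,7,8,10}: Y {3,5,6,8,10}->{3,5,6}; U {4,5,6,7,8,10}->{4,5,7}; X {3,5,6,7,8,10}->{7,8,10}
Constraint 2 (U < Y) on D(U)={4,5,7} D(Y)={3,5,6}: U {4,5,7}->{4,5}; Y {3,5,6}->{5,6}
Constraint 3 (X < Y) on D(X)={7,8,10} D(Y)={5,6}: X {7,8,10}->{}; Y {5,6}->{}
So after constraint 3: D(X)={}, size = 0

Answer: 0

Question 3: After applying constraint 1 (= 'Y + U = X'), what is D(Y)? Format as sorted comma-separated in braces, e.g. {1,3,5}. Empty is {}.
Constraint 1 (Y + U = X) on D(Y)={3,5,6,8,10} D(U)={4,5,6,7,8,10} D(X)={3,5,6,7,8,10}: Y {3,5,6,8,10}->{3,5,6}; U {4,5,6,7,8,10}->{4,5,7}; X {3,5,6,7,8,10}->{7,8,10}
So after constraint 1: D(Y) = {3,5,6}

Answer: {3,5,6}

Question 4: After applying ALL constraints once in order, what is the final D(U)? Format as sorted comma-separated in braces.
Constraint 1 (Y + U = X) on D(Y)={3,5,6,8,10} D(U)={4,5,6,7,8,10} D(X)={3,5,6,7,8,10}: Y {3,5,6,8,10}->{3,5,6}; U {4,5,6,7,8,10}->{4,5,7}; X {3,5,6,7,8,10}->{7,8,10}
Constraint 2 (U < Y) on D(U)={4,5,7} D(Y)={3,5,6}: U {4,5,7}->{4,5}; Y {3,5,6}->{5,6}
Constraint 3 (X < Y) on D(X)={7,8,10} D(Y)={5,6}: X {7,8,10}->{}; Y {5,6}->{}
So after all 3 constraints: D(U) = {4,5}

Answer: {4,5}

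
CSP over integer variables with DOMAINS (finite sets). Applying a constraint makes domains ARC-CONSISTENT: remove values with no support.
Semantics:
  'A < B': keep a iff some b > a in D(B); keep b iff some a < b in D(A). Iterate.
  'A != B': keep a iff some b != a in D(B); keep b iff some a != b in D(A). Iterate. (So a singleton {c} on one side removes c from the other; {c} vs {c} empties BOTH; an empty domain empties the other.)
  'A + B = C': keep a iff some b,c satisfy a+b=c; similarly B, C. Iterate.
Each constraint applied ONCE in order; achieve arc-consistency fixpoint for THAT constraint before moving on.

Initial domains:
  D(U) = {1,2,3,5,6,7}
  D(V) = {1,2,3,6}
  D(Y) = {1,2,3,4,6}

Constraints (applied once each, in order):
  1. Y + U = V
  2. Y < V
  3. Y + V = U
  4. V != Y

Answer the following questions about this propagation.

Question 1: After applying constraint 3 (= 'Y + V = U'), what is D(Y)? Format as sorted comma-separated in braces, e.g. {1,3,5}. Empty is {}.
Answer: {1,2,3}

Derivation:
Constraint 1 (Y + U = V) on D(Y)={1,2,3,4,6} D(U)={1,2,3,5,6,7} D(V)={1,2,3,6}: Y {1,2,3,4,6}->{1,2,3,4}; U {1,2,3,5,6,7}->{1,2,3,5}; V {1,2,3,6}->{2,3,6}
Constraint 2 (Y < V) on D(Y)={1,2,3,4} D(V)={2,3,6}: no change
Constraint 3 (Y + V = U) on D(Y)={1,2,3,4} D(V)={2,3,6} D(U)={1,2,3,5}: Y {1,2,3,4}->{1,2,3}; V {2,3,6}->{2,3}; U {1,2,3,5}->{3,5}
So after constraint 3: D(Y) = {1,2,3}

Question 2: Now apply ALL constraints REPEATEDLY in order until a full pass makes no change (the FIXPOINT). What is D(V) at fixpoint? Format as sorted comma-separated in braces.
pass 0 (initial): D(V)={1,2,3,6}
pass 1: U {1,2,3,5,6,7}->{3,5}; V {1,2,3,6}->{2,3}; Y {1,2,3,4,6}->{1,2,3}
pass 2: U {3,5}->{}; V {2,3}->{}; Y {1,2,3}->{}
pass 3: no change
Fixpoint after 3 passes: D(V) = {}

Answer: {}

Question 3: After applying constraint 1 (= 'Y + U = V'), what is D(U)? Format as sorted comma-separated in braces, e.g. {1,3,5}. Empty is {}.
Answer: {1,2,3,5}

Derivation:
Constraint 1 (Y + U = V) on D(Y)={1,2,3,4,6} D(U)={1,2,3,5,6,7} D(V)={1,2,3,6}: Y {1,2,3,4,6}->{1,2,3,4}; U {1,2,3,5,6,7}->{1,2,3,5}; V {1,2,3,6}->{2,3,6}
So after constraint 1: D(U) = {1,2,3,5}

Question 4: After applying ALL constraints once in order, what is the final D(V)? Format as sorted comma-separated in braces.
Constraint 1 (Y + U = V) on D(Y)={1,2,3,4,6} D(U)={1,2,3,5,6,7} D(V)={1,2,3,6}: Y {1,2,3,4,6}->{1,2,3,4}; U {1,2,3,5,6,7}->{1,2,3,5}; V {1,2,3,6}->{2,3,6}
Constraint 2 (Y < V) on D(Y)={1,2,3,4} D(V)={2,3,6}: no change
Constraint 3 (Y + V = U) on D(Y)={1,2,3,4} D(V)={2,3,6} D(U)={1,2,3,5}: Y {1,2,3,4}->{1,2,3}; V {2,3,6}->{2,3}; U {1,2,3,5}->{3,5}
Constraint 4 (V != Y) on D(V)={2,3} D(Y)={1,2,3}: no change
So after all 4 constraints: D(V) = {2,3}

Answer: {2,3}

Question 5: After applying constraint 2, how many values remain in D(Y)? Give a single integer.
Answer: 4

Derivation:
Constraint 1 (Y + U = V) on D(Y)={1,2,3,4,6} D(U)={1,2,3,5,6,7} D(V)={1,2,3,6}: Y {1,2,3,4,6}->{1,2,3,4}; U {1,2,3,5,6,7}->{1,2,3,5}; V {1,2,3,6}->{2,3,6}
Constraint 2 (Y < V) on D(Y)={1,2,3,4} D(V)={2,3,6}: no change
So after constraint 2: D(Y)={1,2,3,4}, size = 4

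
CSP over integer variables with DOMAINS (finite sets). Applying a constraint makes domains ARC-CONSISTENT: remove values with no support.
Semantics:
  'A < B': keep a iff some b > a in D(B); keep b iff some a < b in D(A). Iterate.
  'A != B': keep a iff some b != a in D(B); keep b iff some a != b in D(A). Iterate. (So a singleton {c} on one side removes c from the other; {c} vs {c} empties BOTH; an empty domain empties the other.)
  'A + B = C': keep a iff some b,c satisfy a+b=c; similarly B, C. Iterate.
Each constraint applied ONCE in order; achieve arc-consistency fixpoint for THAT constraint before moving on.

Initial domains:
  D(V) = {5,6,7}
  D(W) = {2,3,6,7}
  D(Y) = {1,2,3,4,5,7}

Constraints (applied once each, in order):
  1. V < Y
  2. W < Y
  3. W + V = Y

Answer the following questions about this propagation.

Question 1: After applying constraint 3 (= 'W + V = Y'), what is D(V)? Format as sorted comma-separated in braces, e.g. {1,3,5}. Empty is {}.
Answer: {5}

Derivation:
Constraint 1 (V < Y) on D(V)={5,6,7} D(Y)={1,2,3,4,5,7}: V {5,6,7}->{5,6}; Y {1,2,3,4,5,7}->{7}
Constraint 2 (W < Y) on D(W)={2,3,6,7} D(Y)={7}: W {2,3,6,7}->{2,3,6}
Constraint 3 (W + V = Y) on D(W)={2,3,6} D(V)={5,6} D(Y)={7}: W {2,3,6}->{2}; V {5,6}->{5}
So after constraint 3: D(V) = {5}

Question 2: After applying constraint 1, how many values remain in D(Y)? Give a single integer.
Answer: 1

Derivation:
Constraint 1 (V < Y) on D(V)={5,6,7} D(Y)={1,2,3,4,5,7}: V {5,6,7}->{5,6}; Y {1,2,3,4,5,7}->{7}
So after constraint 1: D(Y)={7}, size = 1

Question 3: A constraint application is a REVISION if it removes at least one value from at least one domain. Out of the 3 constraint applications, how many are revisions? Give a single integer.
Constraint 1 (V < Y) on D(V)={5,6,7} D(Y)={1,2,3,4,5,7}: V {5,6,7}->{5,6}; Y {1,2,3,4,5,7}->{7} => REVISION
Constraint 2 (W < Y) on D(W)={2,3,6,7} D(Y)={7}: W {2,3,6,7}->{2,3,6} => REVISION
Constraint 3 (W + V = Y) on D(W)={2,3,6} D(V)={5,6} D(Y)={7}: W {2,3,6}->{2}; V {5,6}->{5} => REVISION
Total revisions = 3

Answer: 3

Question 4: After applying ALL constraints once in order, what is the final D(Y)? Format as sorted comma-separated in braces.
Answer: {7}

Derivation:
Constraint 1 (V < Y) on D(V)={5,6,7} D(Y)={1,2,3,4,5,7}: V {5,6,7}->{5,6}; Y {1,2,3,4,5,7}->{7}
Constraint 2 (W < Y) on D(W)={2,3,6,7} D(Y)={7}: W {2,3,6,7}->{2,3,6}
Constraint 3 (W + V = Y) on D(W)={2,3,6} D(V)={5,6} D(Y)={7}: W {2,3,6}->{2}; V {5,6}->{5}
So after all 3 constraints: D(Y) = {7}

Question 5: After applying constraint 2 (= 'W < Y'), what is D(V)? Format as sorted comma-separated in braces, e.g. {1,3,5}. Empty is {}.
Answer: {5,6}

Derivation:
Constraint 1 (V < Y) on D(V)={5,6,7} D(Y)={1,2,3,4,5,7}: V {5,6,7}->{5,6}; Y {1,2,3,4,5,7}->{7}
Constraint 2 (W < Y) on D(W)={2,3,6,7} D(Y)={7}: W {2,3,6,7}->{2,3,6}
So after constraint 2: D(V) = {5,6}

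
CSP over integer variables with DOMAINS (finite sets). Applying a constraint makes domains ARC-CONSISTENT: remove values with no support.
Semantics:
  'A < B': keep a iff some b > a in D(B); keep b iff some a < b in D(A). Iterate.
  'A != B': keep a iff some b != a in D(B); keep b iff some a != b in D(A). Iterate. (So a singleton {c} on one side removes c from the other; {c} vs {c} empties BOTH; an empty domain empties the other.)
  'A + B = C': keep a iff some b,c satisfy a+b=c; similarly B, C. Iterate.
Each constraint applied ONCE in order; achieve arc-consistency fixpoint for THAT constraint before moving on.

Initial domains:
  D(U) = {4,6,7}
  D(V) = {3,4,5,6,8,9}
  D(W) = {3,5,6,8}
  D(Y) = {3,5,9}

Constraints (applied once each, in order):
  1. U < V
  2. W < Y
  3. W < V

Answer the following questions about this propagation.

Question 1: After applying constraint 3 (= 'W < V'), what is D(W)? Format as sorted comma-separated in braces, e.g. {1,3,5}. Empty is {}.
Answer: {3,5,6,8}

Derivation:
Constraint 1 (U < V) on D(U)={4,6,7} D(V)={3,4,5,6,8,9}: V {3,4,5,6,8,9}->{5,6,8,9}
Constraint 2 (W < Y) on D(W)={3,5,6,8} D(Y)={3,5,9}: Y {3,5,9}->{5,9}
Constraint 3 (W < V) on D(W)={3,5,6,8} D(V)={5,6,8,9}: no change
So after constraint 3: D(W) = {3,5,6,8}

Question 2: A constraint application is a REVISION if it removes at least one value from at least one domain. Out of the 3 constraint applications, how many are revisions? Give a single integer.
Constraint 1 (U < V) on D(U)={4,6,7} D(V)={3,4,5,6,8,9}: V {3,4,5,6,8,9}->{5,6,8,9} => REVISION
Constraint 2 (W < Y) on D(W)={3,5,6,8} D(Y)={3,5,9}: Y {3,5,9}->{5,9} => REVISION
Constraint 3 (W < V) on D(W)={3,5,6,8} D(V)={5,6,8,9}: no change => not a revision
Total revisions = 2

Answer: 2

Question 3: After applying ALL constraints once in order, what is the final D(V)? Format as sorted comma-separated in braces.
Answer: {5,6,8,9}

Derivation:
Constraint 1 (U < V) on D(U)={4,6,7} D(V)={3,4,5,6,8,9}: V {3,4,5,6,8,9}->{5,6,8,9}
Constraint 2 (W < Y) on D(W)={3,5,6,8} D(Y)={3,5,9}: Y {3,5,9}->{5,9}
Constraint 3 (W < V) on D(W)={3,5,6,8} D(V)={5,6,8,9}: no change
So after all 3 constraints: D(V) = {5,6,8,9}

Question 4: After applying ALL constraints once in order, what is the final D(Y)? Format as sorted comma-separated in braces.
Answer: {5,9}

Derivation:
Constraint 1 (U < V) on D(U)={4,6,7} D(V)={3,4,5,6,8,9}: V {3,4,5,6,8,9}->{5,6,8,9}
Constraint 2 (W < Y) on D(W)={3,5,6,8} D(Y)={3,5,9}: Y {3,5,9}->{5,9}
Constraint 3 (W < V) on D(W)={3,5,6,8} D(V)={5,6,8,9}: no change
So after all 3 constraints: D(Y) = {5,9}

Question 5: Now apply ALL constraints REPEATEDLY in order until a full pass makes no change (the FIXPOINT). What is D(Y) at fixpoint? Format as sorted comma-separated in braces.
pass 0 (initial): D(Y)={3,5,9}
pass 1: V {3,4,5,6,8,9}->{5,6,8,9}; Y {3,5,9}->{5,9}
pass 2: no change
Fixpoint after 2 passes: D(Y) = {5,9}

Answer: {5,9}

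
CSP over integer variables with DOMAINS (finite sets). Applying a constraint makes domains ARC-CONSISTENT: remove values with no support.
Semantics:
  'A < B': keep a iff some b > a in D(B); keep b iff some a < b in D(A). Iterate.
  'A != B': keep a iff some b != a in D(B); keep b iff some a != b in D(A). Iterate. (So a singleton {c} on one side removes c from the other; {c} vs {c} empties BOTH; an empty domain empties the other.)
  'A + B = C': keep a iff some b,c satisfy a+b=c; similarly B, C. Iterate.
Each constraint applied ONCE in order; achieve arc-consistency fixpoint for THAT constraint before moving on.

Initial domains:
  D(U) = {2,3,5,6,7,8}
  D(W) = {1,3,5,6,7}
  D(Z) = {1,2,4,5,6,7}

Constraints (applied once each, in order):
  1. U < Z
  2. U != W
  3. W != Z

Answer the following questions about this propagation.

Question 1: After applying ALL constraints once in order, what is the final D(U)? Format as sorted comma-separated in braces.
Answer: {2,3,5,6}

Derivation:
Constraint 1 (U < Z) on D(U)={2,3,5,6,7,8} D(Z)={1,2,4,5,6,7}: U {2,3,5,6,7,8}->{2,3,5,6}; Z {1,2,4,5,6,7}->{4,5,6,7}
Constraint 2 (U != W) on D(U)={2,3,5,6} D(W)={1,3,5,6,7}: no change
Constraint 3 (W != Z) on D(W)={1,3,5,6,7} D(Z)={4,5,6,7}: no change
So after all 3 constraints: D(U) = {2,3,5,6}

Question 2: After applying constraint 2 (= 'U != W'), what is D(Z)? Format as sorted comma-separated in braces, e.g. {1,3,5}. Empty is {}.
Constraint 1 (U < Z) on D(U)={2,3,5,6,7,8} D(Z)={1,2,4,5,6,7}: U {2,3,5,6,7,8}->{2,3,5,6}; Z {1,2,4,5,6,7}->{4,5,6,7}
Constraint 2 (U != W) on D(U)={2,3,5,6} D(W)={1,3,5,6,7}: no change
So after constraint 2: D(Z) = {4,5,6,7}

Answer: {4,5,6,7}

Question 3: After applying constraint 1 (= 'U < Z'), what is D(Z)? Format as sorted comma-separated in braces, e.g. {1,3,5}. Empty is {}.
Constraint 1 (U < Z) on D(U)={2,3,5,6,7,8} D(Z)={1,2,4,5,6,7}: U {2,3,5,6,7,8}->{2,3,5,6}; Z {1,2,4,5,6,7}->{4,5,6,7}
So after constraint 1: D(Z) = {4,5,6,7}

Answer: {4,5,6,7}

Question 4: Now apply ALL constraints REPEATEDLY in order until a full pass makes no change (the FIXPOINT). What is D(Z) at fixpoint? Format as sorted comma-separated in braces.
pass 0 (initial): D(Z)={1,2,4,5,6,7}
pass 1: U {2,3,5,6,7,8}->{2,3,5,6}; Z {1,2,4,5,6,7}->{4,5,6,7}
pass 2: no change
Fixpoint after 2 passes: D(Z) = {4,5,6,7}

Answer: {4,5,6,7}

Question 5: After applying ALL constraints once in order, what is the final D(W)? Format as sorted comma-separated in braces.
Answer: {1,3,5,6,7}

Derivation:
Constraint 1 (U < Z) on D(U)={2,3,5,6,7,8} D(Z)={1,2,4,5,6,7}: U {2,3,5,6,7,8}->{2,3,5,6}; Z {1,2,4,5,6,7}->{4,5,6,7}
Constraint 2 (U != W) on D(U)={2,3,5,6} D(W)={1,3,5,6,7}: no change
Constraint 3 (W != Z) on D(W)={1,3,5,6,7} D(Z)={4,5,6,7}: no change
So after all 3 constraints: D(W) = {1,3,5,6,7}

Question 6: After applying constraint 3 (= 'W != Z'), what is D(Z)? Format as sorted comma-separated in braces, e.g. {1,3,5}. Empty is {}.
Answer: {4,5,6,7}

Derivation:
Constraint 1 (U < Z) on D(U)={2,3,5,6,7,8} D(Z)={1,2,4,5,6,7}: U {2,3,5,6,7,8}->{2,3,5,6}; Z {1,2,4,5,6,7}->{4,5,6,7}
Constraint 2 (U != W) on D(U)={2,3,5,6} D(W)={1,3,5,6,7}: no change
Constraint 3 (W != Z) on D(W)={1,3,5,6,7} D(Z)={4,5,6,7}: no change
So after constraint 3: D(Z) = {4,5,6,7}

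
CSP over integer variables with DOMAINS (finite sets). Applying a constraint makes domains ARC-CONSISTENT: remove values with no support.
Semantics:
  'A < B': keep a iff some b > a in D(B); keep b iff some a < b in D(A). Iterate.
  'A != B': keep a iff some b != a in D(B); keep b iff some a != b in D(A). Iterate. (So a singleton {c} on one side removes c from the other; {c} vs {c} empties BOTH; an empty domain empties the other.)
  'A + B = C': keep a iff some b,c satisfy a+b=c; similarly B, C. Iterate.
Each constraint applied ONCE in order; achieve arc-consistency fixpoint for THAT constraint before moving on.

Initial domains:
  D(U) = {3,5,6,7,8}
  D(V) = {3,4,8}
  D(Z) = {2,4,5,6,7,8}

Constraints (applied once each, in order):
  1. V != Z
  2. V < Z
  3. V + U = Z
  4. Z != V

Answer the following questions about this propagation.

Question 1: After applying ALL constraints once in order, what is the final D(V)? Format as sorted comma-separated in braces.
Answer: {3,4}

Derivation:
Constraint 1 (V != Z) on D(V)={3,4,8} D(Z)={2,4,5,6,7,8}: no change
Constraint 2 (V < Z) on D(V)={3,4,8} D(Z)={2,4,5,6,7,8}: V {3,4,8}->{3,4}; Z {2,4,5,6,7,8}->{4,5,6,7,8}
Constraint 3 (V + U = Z) on D(V)={3,4} D(U)={3,5,6,7,8} D(Z)={4,5,6,7,8}: U {3,5,6,7,8}->{3,5}; Z {4,5,6,7,8}->{6,7,8}
Constraint 4 (Z != V) on D(Z)={6,7,8} D(V)={3,4}: no change
So after all 4 constraints: D(V) = {3,4}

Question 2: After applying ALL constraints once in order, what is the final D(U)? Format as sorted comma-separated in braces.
Answer: {3,5}

Derivation:
Constraint 1 (V != Z) on D(V)={3,4,8} D(Z)={2,4,5,6,7,8}: no change
Constraint 2 (V < Z) on D(V)={3,4,8} D(Z)={2,4,5,6,7,8}: V {3,4,8}->{3,4}; Z {2,4,5,6,7,8}->{4,5,6,7,8}
Constraint 3 (V + U = Z) on D(V)={3,4} D(U)={3,5,6,7,8} D(Z)={4,5,6,7,8}: U {3,5,6,7,8}->{3,5}; Z {4,5,6,7,8}->{6,7,8}
Constraint 4 (Z != V) on D(Z)={6,7,8} D(V)={3,4}: no change
So after all 4 constraints: D(U) = {3,5}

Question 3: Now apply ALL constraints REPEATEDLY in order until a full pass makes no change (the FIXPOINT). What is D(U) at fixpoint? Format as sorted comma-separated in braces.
pass 0 (initial): D(U)={3,5,6,7,8}
pass 1: U {3,5,6,7,8}->{3,5}; V {3,4,8}->{3,4}; Z {2,4,5,6,7,8}->{6,7,8}
pass 2: no change
Fixpoint after 2 passes: D(U) = {3,5}

Answer: {3,5}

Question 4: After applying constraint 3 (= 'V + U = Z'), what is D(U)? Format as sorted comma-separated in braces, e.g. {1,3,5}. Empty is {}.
Answer: {3,5}

Derivation:
Constraint 1 (V != Z) on D(V)={3,4,8} D(Z)={2,4,5,6,7,8}: no change
Constraint 2 (V < Z) on D(V)={3,4,8} D(Z)={2,4,5,6,7,8}: V {3,4,8}->{3,4}; Z {2,4,5,6,7,8}->{4,5,6,7,8}
Constraint 3 (V + U = Z) on D(V)={3,4} D(U)={3,5,6,7,8} D(Z)={4,5,6,7,8}: U {3,5,6,7,8}->{3,5}; Z {4,5,6,7,8}->{6,7,8}
So after constraint 3: D(U) = {3,5}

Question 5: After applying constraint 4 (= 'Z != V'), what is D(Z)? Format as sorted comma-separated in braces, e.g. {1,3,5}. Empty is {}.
Constraint 1 (V != Z) on D(V)={3,4,8} D(Z)={2,4,5,6,7,8}: no change
Constraint 2 (V < Z) on D(V)={3,4,8} D(Z)={2,4,5,6,7,8}: V {3,4,8}->{3,4}; Z {2,4,5,6,7,8}->{4,5,6,7,8}
Constraint 3 (V + U = Z) on D(V)={3,4} D(U)={3,5,6,7,8} D(Z)={4,5,6,7,8}: U {3,5,6,7,8}->{3,5}; Z {4,5,6,7,8}->{6,7,8}
Constraint 4 (Z != V) on D(Z)={6,7,8} D(V)={3,4}: no change
So after constraint 4: D(Z) = {6,7,8}

Answer: {6,7,8}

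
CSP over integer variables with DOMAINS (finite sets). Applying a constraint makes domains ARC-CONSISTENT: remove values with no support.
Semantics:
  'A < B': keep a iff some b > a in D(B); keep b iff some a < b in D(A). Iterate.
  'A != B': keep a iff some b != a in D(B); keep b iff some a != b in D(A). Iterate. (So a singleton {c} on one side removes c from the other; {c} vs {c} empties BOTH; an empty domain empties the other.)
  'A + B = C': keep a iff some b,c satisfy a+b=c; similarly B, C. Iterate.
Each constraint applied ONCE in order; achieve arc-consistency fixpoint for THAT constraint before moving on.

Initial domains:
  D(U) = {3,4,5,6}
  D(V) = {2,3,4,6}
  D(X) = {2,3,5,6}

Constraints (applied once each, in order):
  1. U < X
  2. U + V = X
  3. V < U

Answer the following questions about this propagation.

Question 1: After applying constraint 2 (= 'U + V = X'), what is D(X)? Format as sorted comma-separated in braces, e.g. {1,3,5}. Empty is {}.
Answer: {5,6}

Derivation:
Constraint 1 (U < X) on D(U)={3,4,5,6} D(X)={2,3,5,6}: U {3,4,5,6}->{3,4,5}; X {2,3,5,6}->{5,6}
Constraint 2 (U + V = X) on D(U)={3,4,5} D(V)={2,3,4,6} D(X)={5,6}: U {3,4,5}->{3,4}; V {2,3,4,6}->{2,3}
So after constraint 2: D(X) = {5,6}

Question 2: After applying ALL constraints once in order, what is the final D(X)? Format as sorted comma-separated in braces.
Answer: {5,6}

Derivation:
Constraint 1 (U < X) on D(U)={3,4,5,6} D(X)={2,3,5,6}: U {3,4,5,6}->{3,4,5}; X {2,3,5,6}->{5,6}
Constraint 2 (U + V = X) on D(U)={3,4,5} D(V)={2,3,4,6} D(X)={5,6}: U {3,4,5}->{3,4}; V {2,3,4,6}->{2,3}
Constraint 3 (V < U) on D(V)={2,3} D(U)={3,4}: no change
So after all 3 constraints: D(X) = {5,6}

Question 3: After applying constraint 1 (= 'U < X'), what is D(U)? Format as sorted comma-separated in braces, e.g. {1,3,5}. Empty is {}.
Constraint 1 (U < X) on D(U)={3,4,5,6} D(X)={2,3,5,6}: U {3,4,5,6}->{3,4,5}; X {2,3,5,6}->{5,6}
So after constraint 1: D(U) = {3,4,5}

Answer: {3,4,5}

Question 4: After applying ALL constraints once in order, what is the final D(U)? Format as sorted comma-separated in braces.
Answer: {3,4}

Derivation:
Constraint 1 (U < X) on D(U)={3,4,5,6} D(X)={2,3,5,6}: U {3,4,5,6}->{3,4,5}; X {2,3,5,6}->{5,6}
Constraint 2 (U + V = X) on D(U)={3,4,5} D(V)={2,3,4,6} D(X)={5,6}: U {3,4,5}->{3,4}; V {2,3,4,6}->{2,3}
Constraint 3 (V < U) on D(V)={2,3} D(U)={3,4}: no change
So after all 3 constraints: D(U) = {3,4}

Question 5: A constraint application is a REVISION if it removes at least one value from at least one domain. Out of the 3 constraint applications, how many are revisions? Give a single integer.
Constraint 1 (U < X) on D(U)={3,4,5,6} D(X)={2,3,5,6}: U {3,4,5,6}->{3,4,5}; X {2,3,5,6}->{5,6} => REVISION
Constraint 2 (U + V = X) on D(U)={3,4,5} D(V)={2,3,4,6} D(X)={5,6}: U {3,4,5}->{3,4}; V {2,3,4,6}->{2,3} => REVISION
Constraint 3 (V < U) on D(V)={2,3} D(U)={3,4}: no change => not a revision
Total revisions = 2

Answer: 2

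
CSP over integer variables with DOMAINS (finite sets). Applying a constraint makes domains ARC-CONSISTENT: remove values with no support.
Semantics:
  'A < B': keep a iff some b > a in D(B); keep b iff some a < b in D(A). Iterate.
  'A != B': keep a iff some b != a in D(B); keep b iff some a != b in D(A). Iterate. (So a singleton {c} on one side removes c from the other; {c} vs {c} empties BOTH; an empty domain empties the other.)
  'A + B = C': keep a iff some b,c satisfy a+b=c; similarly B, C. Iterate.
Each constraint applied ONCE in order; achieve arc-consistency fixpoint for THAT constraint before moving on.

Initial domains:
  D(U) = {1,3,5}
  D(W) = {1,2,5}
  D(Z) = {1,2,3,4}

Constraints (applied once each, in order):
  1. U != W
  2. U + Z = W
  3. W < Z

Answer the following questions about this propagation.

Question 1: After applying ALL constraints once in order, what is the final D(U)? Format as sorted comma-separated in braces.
Constraint 1 (U != W) on D(U)={1,3,5} D(W)={1,2,5}: no change
Constraint 2 (U + Z = W) on D(U)={1,3,5} D(Z)={1,2,3,4} D(W)={1,2,5}: U {1,3,5}->{1,3}; Z {1,2,3,4}->{1,2,4}; W {1,2,5}->{2,5}
Constraint 3 (W < Z) on D(W)={2,5} D(Z)={1,2,4}: W {2,5}->{2}; Z {1,2,4}->{4}
So after all 3 constraints: D(U) = {1,3}

Answer: {1,3}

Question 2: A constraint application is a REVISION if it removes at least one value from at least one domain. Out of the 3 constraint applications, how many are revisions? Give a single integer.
Answer: 2

Derivation:
Constraint 1 (U != W) on D(U)={1,3,5} D(W)={1,2,5}: no change => not a revision
Constraint 2 (U + Z = W) on D(U)={1,3,5} D(Z)={1,2,3,4} D(W)={1,2,5}: U {1,3,5}->{1,3}; Z {1,2,3,4}->{1,2,4}; W {1,2,5}->{2,5} => REVISION
Constraint 3 (W < Z) on D(W)={2,5} D(Z)={1,2,4}: W {2,5}->{2}; Z {1,2,4}->{4} => REVISION
Total revisions = 2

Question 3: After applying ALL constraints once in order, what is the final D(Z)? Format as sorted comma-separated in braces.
Answer: {4}

Derivation:
Constraint 1 (U != W) on D(U)={1,3,5} D(W)={1,2,5}: no change
Constraint 2 (U + Z = W) on D(U)={1,3,5} D(Z)={1,2,3,4} D(W)={1,2,5}: U {1,3,5}->{1,3}; Z {1,2,3,4}->{1,2,4}; W {1,2,5}->{2,5}
Constraint 3 (W < Z) on D(W)={2,5} D(Z)={1,2,4}: W {2,5}->{2}; Z {1,2,4}->{4}
So after all 3 constraints: D(Z) = {4}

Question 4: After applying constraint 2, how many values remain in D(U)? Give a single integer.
Constraint 1 (U != W) on D(U)={1,3,5} D(W)={1,2,5}: no change
Constraint 2 (U + Z = W) on D(U)={1,3,5} D(Z)={1,2,3,4} D(W)={1,2,5}: U {1,3,5}->{1,3}; Z {1,2,3,4}->{1,2,4}; W {1,2,5}->{2,5}
So after constraint 2: D(U)={1,3}, size = 2

Answer: 2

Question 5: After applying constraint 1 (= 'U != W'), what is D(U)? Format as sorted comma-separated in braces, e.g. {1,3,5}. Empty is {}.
Answer: {1,3,5}

Derivation:
Constraint 1 (U != W) on D(U)={1,3,5} D(W)={1,2,5}: no change
So after constraint 1: D(U) = {1,3,5}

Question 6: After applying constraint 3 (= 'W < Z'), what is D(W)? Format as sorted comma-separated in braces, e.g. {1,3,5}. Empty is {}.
Answer: {2}

Derivation:
Constraint 1 (U != W) on D(U)={1,3,5} D(W)={1,2,5}: no change
Constraint 2 (U + Z = W) on D(U)={1,3,5} D(Z)={1,2,3,4} D(W)={1,2,5}: U {1,3,5}->{1,3}; Z {1,2,3,4}->{1,2,4}; W {1,2,5}->{2,5}
Constraint 3 (W < Z) on D(W)={2,5} D(Z)={1,2,4}: W {2,5}->{2}; Z {1,2,4}->{4}
So after constraint 3: D(W) = {2}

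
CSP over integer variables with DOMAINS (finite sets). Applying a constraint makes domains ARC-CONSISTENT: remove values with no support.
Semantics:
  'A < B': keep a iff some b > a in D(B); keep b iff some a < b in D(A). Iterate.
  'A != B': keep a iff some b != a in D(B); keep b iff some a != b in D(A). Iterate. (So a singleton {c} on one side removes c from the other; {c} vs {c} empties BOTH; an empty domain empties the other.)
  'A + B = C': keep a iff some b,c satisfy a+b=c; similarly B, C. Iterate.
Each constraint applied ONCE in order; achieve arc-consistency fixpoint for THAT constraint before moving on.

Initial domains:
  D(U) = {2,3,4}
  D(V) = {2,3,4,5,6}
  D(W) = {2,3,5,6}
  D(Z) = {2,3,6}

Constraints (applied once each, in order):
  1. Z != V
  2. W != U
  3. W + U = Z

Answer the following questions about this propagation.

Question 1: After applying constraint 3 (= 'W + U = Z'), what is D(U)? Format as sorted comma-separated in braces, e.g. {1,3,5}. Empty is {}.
Answer: {3,4}

Derivation:
Constraint 1 (Z != V) on D(Z)={2,3,6} D(V)={2,3,4,5,6}: no change
Constraint 2 (W != U) on D(W)={2,3,5,6} D(U)={2,3,4}: no change
Constraint 3 (W + U = Z) on D(W)={2,3,5,6} D(U)={2,3,4} D(Z)={2,3,6}: W {2,3,5,6}->{2,3}; U {2,3,4}->{3,4}; Z {2,3,6}->{6}
So after constraint 3: D(U) = {3,4}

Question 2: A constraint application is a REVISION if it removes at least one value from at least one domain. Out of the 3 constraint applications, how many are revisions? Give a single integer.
Constraint 1 (Z != V) on D(Z)={2,3,6} D(V)={2,3,4,5,6}: no change => not a revision
Constraint 2 (W != U) on D(W)={2,3,5,6} D(U)={2,3,4}: no change => not a revision
Constraint 3 (W + U = Z) on D(W)={2,3,5,6} D(U)={2,3,4} D(Z)={2,3,6}: W {2,3,5,6}->{2,3}; U {2,3,4}->{3,4}; Z {2,3,6}->{6} => REVISION
Total revisions = 1

Answer: 1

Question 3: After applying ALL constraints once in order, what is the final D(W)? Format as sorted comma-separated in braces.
Constraint 1 (Z != V) on D(Z)={2,3,6} D(V)={2,3,4,5,6}: no change
Constraint 2 (W != U) on D(W)={2,3,5,6} D(U)={2,3,4}: no change
Constraint 3 (W + U = Z) on D(W)={2,3,5,6} D(U)={2,3,4} D(Z)={2,3,6}: W {2,3,5,6}->{2,3}; U {2,3,4}->{3,4}; Z {2,3,6}->{6}
So after all 3 constraints: D(W) = {2,3}

Answer: {2,3}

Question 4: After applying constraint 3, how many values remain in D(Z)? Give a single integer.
Constraint 1 (Z != V) on D(Z)={2,3,6} D(V)={2,3,4,5,6}: no change
Constraint 2 (W != U) on D(W)={2,3,5,6} D(U)={2,3,4}: no change
Constraint 3 (W + U = Z) on D(W)={2,3,5,6} D(U)={2,3,4} D(Z)={2,3,6}: W {2,3,5,6}->{2,3}; U {2,3,4}->{3,4}; Z {2,3,6}->{6}
So after constraint 3: D(Z)={6}, size = 1

Answer: 1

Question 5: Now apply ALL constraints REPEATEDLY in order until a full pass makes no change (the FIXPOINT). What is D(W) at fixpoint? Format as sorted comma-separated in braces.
Answer: {2,3}

Derivation:
pass 0 (initial): D(W)={2,3,5,6}
pass 1: U {2,3,4}->{3,4}; W {2,3,5,6}->{2,3}; Z {2,3,6}->{6}
pass 2: V {2,3,4,5,6}->{2,3,4,5}
pass 3: no change
Fixpoint after 3 passes: D(W) = {2,3}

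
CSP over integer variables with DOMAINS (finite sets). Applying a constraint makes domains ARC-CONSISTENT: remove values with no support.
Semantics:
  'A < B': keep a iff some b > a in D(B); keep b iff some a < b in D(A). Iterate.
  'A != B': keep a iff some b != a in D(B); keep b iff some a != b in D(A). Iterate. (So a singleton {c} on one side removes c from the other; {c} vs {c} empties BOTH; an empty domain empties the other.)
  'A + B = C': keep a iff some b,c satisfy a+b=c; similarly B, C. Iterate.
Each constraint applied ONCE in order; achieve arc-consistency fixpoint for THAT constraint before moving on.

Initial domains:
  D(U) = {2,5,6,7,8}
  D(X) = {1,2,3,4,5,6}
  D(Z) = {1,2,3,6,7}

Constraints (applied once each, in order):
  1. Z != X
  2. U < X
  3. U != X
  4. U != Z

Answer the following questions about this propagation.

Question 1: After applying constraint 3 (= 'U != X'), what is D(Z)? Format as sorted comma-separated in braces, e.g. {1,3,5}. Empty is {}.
Answer: {1,2,3,6,7}

Derivation:
Constraint 1 (Z != X) on D(Z)={1,2,3,6,7} D(X)={1,2,3,4,5,6}: no change
Constraint 2 (U < X) on D(U)={2,5,6,7,8} D(X)={1,2,3,4,5,6}: U {2,5,6,7,8}->{2,5}; X {1,2,3,4,5,6}->{3,4,5,6}
Constraint 3 (U != X) on D(U)={2,5} D(X)={3,4,5,6}: no change
So after constraint 3: D(Z) = {1,2,3,6,7}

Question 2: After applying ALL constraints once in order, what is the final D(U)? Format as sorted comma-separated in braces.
Constraint 1 (Z != X) on D(Z)={1,2,3,6,7} D(X)={1,2,3,4,5,6}: no change
Constraint 2 (U < X) on D(U)={2,5,6,7,8} D(X)={1,2,3,4,5,6}: U {2,5,6,7,8}->{2,5}; X {1,2,3,4,5,6}->{3,4,5,6}
Constraint 3 (U != X) on D(U)={2,5} D(X)={3,4,5,6}: no change
Constraint 4 (U != Z) on D(U)={2,5} D(Z)={1,2,3,6,7}: no change
So after all 4 constraints: D(U) = {2,5}

Answer: {2,5}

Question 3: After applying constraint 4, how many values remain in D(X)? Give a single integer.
Answer: 4

Derivation:
Constraint 1 (Z != X) on D(Z)={1,2,3,6,7} D(X)={1,2,3,4,5,6}: no change
Constraint 2 (U < X) on D(U)={2,5,6,7,8} D(X)={1,2,3,4,5,6}: U {2,5,6,7,8}->{2,5}; X {1,2,3,4,5,6}->{3,4,5,6}
Constraint 3 (U != X) on D(U)={2,5} D(X)={3,4,5,6}: no change
Constraint 4 (U != Z) on D(U)={2,5} D(Z)={1,2,3,6,7}: no change
So after constraint 4: D(X)={3,4,5,6}, size = 4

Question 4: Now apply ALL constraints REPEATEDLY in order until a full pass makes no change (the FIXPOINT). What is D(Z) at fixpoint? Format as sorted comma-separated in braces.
Answer: {1,2,3,6,7}

Derivation:
pass 0 (initial): D(Z)={1,2,3,6,7}
pass 1: U {2,5,6,7,8}->{2,5}; X {1,2,3,4,5,6}->{3,4,5,6}
pass 2: no change
Fixpoint after 2 passes: D(Z) = {1,2,3,6,7}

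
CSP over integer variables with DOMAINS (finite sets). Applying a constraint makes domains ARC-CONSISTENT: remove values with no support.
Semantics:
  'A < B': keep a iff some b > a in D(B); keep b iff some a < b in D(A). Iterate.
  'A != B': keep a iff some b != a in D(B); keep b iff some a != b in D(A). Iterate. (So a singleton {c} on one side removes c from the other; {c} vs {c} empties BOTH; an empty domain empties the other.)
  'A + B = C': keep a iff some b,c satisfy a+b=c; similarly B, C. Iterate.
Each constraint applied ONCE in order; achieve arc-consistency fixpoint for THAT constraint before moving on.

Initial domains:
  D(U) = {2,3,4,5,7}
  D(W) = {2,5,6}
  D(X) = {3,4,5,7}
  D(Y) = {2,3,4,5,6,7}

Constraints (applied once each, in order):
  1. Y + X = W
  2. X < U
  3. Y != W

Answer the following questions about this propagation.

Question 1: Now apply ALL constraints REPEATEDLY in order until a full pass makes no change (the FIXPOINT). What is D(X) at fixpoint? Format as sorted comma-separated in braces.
pass 0 (initial): D(X)={3,4,5,7}
pass 1: U {2,3,4,5,7}->{4,5,7}; W {2,5,6}->{5,6}; X {3,4,5,7}->{3,4}; Y {2,3,4,5,6,7}->{2,3}
pass 2: no change
Fixpoint after 2 passes: D(X) = {3,4}

Answer: {3,4}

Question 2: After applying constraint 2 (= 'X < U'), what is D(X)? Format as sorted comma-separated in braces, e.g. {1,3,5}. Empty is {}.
Answer: {3,4}

Derivation:
Constraint 1 (Y + X = W) on D(Y)={2,3,4,5,6,7} D(X)={3,4,5,7} D(W)={2,5,6}: Y {2,3,4,5,6,7}->{2,3}; X {3,4,5,7}->{3,4}; W {2,5,6}->{5,6}
Constraint 2 (X < U) on D(X)={3,4} D(U)={2,3,4,5,7}: U {2,3,4,5,7}->{4,5,7}
So after constraint 2: D(X) = {3,4}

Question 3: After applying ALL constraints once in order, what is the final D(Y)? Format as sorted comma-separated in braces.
Constraint 1 (Y + X = W) on D(Y)={2,3,4,5,6,7} D(X)={3,4,5,7} D(W)={2,5,6}: Y {2,3,4,5,6,7}->{2,3}; X {3,4,5,7}->{3,4}; W {2,5,6}->{5,6}
Constraint 2 (X < U) on D(X)={3,4} D(U)={2,3,4,5,7}: U {2,3,4,5,7}->{4,5,7}
Constraint 3 (Y != W) on D(Y)={2,3} D(W)={5,6}: no change
So after all 3 constraints: D(Y) = {2,3}

Answer: {2,3}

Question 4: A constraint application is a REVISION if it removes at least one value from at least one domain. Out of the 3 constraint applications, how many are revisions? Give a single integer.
Answer: 2

Derivation:
Constraint 1 (Y + X = W) on D(Y)={2,3,4,5,6,7} D(X)={3,4,5,7} D(W)={2,5,6}: Y {2,3,4,5,6,7}->{2,3}; X {3,4,5,7}->{3,4}; W {2,5,6}->{5,6} => REVISION
Constraint 2 (X < U) on D(X)={3,4} D(U)={2,3,4,5,7}: U {2,3,4,5,7}->{4,5,7} => REVISION
Constraint 3 (Y != W) on D(Y)={2,3} D(W)={5,6}: no change => not a revision
Total revisions = 2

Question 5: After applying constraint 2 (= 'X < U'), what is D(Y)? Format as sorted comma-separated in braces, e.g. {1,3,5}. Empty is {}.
Answer: {2,3}

Derivation:
Constraint 1 (Y + X = W) on D(Y)={2,3,4,5,6,7} D(X)={3,4,5,7} D(W)={2,5,6}: Y {2,3,4,5,6,7}->{2,3}; X {3,4,5,7}->{3,4}; W {2,5,6}->{5,6}
Constraint 2 (X < U) on D(X)={3,4} D(U)={2,3,4,5,7}: U {2,3,4,5,7}->{4,5,7}
So after constraint 2: D(Y) = {2,3}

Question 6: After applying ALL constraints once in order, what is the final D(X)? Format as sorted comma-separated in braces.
Constraint 1 (Y + X = W) on D(Y)={2,3,4,5,6,7} D(X)={3,4,5,7} D(W)={2,5,6}: Y {2,3,4,5,6,7}->{2,3}; X {3,4,5,7}->{3,4}; W {2,5,6}->{5,6}
Constraint 2 (X < U) on D(X)={3,4} D(U)={2,3,4,5,7}: U {2,3,4,5,7}->{4,5,7}
Constraint 3 (Y != W) on D(Y)={2,3} D(W)={5,6}: no change
So after all 3 constraints: D(X) = {3,4}

Answer: {3,4}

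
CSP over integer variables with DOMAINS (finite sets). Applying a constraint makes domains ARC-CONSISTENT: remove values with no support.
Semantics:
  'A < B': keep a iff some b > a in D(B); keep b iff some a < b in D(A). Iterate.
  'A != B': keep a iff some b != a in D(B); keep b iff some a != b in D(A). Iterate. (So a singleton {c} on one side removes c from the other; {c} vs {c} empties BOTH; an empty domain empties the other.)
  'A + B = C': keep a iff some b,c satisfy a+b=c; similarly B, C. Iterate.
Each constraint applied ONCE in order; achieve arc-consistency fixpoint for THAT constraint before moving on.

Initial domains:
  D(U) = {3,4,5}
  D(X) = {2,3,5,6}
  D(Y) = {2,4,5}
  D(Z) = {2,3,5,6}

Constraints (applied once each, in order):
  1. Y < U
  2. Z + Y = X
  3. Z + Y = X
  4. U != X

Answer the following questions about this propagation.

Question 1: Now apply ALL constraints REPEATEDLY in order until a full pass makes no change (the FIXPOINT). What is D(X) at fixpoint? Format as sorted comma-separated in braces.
pass 0 (initial): D(X)={2,3,5,6}
pass 1: X {2,3,5,6}->{5,6}; Y {2,4,5}->{2,4}; Z {2,3,5,6}->{2,3}
pass 2: no change
Fixpoint after 2 passes: D(X) = {5,6}

Answer: {5,6}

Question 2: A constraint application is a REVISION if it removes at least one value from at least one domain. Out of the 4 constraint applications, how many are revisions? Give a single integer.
Answer: 2

Derivation:
Constraint 1 (Y < U) on D(Y)={2,4,5} D(U)={3,4,5}: Y {2,4,5}->{2,4} => REVISION
Constraint 2 (Z + Y = X) on D(Z)={2,3,5,6} D(Y)={2,4} D(X)={2,3,5,6}: Z {2,3,5,6}->{2,3}; X {2,3,5,6}->{5,6} => REVISION
Constraint 3 (Z + Y = X) on D(Z)={2,3} D(Y)={2,4} D(X)={5,6}: no change => not a revision
Constraint 4 (U != X) on D(U)={3,4,5} D(X)={5,6}: no change => not a revision
Total revisions = 2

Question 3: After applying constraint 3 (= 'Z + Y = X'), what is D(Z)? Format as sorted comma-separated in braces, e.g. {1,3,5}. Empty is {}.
Constraint 1 (Y < U) on D(Y)={2,4,5} D(U)={3,4,5}: Y {2,4,5}->{2,4}
Constraint 2 (Z + Y = X) on D(Z)={2,3,5,6} D(Y)={2,4} D(X)={2,3,5,6}: Z {2,3,5,6}->{2,3}; X {2,3,5,6}->{5,6}
Constraint 3 (Z + Y = X) on D(Z)={2,3} D(Y)={2,4} D(X)={5,6}: no change
So after constraint 3: D(Z) = {2,3}

Answer: {2,3}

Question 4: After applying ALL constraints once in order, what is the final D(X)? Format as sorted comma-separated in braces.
Answer: {5,6}

Derivation:
Constraint 1 (Y < U) on D(Y)={2,4,5} D(U)={3,4,5}: Y {2,4,5}->{2,4}
Constraint 2 (Z + Y = X) on D(Z)={2,3,5,6} D(Y)={2,4} D(X)={2,3,5,6}: Z {2,3,5,6}->{2,3}; X {2,3,5,6}->{5,6}
Constraint 3 (Z + Y = X) on D(Z)={2,3} D(Y)={2,4} D(X)={5,6}: no change
Constraint 4 (U != X) on D(U)={3,4,5} D(X)={5,6}: no change
So after all 4 constraints: D(X) = {5,6}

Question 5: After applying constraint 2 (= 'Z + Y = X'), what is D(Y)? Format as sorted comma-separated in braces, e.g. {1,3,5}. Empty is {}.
Answer: {2,4}

Derivation:
Constraint 1 (Y < U) on D(Y)={2,4,5} D(U)={3,4,5}: Y {2,4,5}->{2,4}
Constraint 2 (Z + Y = X) on D(Z)={2,3,5,6} D(Y)={2,4} D(X)={2,3,5,6}: Z {2,3,5,6}->{2,3}; X {2,3,5,6}->{5,6}
So after constraint 2: D(Y) = {2,4}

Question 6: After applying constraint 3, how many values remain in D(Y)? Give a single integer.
Constraint 1 (Y < U) on D(Y)={2,4,5} D(U)={3,4,5}: Y {2,4,5}->{2,4}
Constraint 2 (Z + Y = X) on D(Z)={2,3,5,6} D(Y)={2,4} D(X)={2,3,5,6}: Z {2,3,5,6}->{2,3}; X {2,3,5,6}->{5,6}
Constraint 3 (Z + Y = X) on D(Z)={2,3} D(Y)={2,4} D(X)={5,6}: no change
So after constraint 3: D(Y)={2,4}, size = 2

Answer: 2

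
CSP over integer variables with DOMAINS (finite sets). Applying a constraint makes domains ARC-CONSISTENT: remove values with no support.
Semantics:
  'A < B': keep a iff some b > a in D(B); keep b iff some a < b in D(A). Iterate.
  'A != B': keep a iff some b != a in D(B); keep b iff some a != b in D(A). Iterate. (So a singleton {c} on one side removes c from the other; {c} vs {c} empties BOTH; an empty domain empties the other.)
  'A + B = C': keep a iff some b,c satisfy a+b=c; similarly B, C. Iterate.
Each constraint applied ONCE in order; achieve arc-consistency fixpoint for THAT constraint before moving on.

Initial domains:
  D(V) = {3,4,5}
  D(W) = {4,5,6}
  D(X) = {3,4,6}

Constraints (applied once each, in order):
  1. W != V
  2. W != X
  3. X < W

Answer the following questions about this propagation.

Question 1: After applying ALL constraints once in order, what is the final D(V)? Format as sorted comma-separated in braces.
Constraint 1 (W != V) on D(W)={4,5,6} D(V)={3,4,5}: no change
Constraint 2 (W != X) on D(W)={4,5,6} D(X)={3,4,6}: no change
Constraint 3 (X < W) on D(X)={3,4,6} D(W)={4,5,6}: X {3,4,6}->{3,4}
So after all 3 constraints: D(V) = {3,4,5}

Answer: {3,4,5}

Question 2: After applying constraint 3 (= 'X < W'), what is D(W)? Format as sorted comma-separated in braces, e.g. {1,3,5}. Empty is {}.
Constraint 1 (W != V) on D(W)={4,5,6} D(V)={3,4,5}: no change
Constraint 2 (W != X) on D(W)={4,5,6} D(X)={3,4,6}: no change
Constraint 3 (X < W) on D(X)={3,4,6} D(W)={4,5,6}: X {3,4,6}->{3,4}
So after constraint 3: D(W) = {4,5,6}

Answer: {4,5,6}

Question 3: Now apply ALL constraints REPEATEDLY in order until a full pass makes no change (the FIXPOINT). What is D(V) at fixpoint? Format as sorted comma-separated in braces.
pass 0 (initial): D(V)={3,4,5}
pass 1: X {3,4,6}->{3,4}
pass 2: no change
Fixpoint after 2 passes: D(V) = {3,4,5}

Answer: {3,4,5}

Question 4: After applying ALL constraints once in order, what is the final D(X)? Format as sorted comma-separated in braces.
Constraint 1 (W != V) on D(W)={4,5,6} D(V)={3,4,5}: no change
Constraint 2 (W != X) on D(W)={4,5,6} D(X)={3,4,6}: no change
Constraint 3 (X < W) on D(X)={3,4,6} D(W)={4,5,6}: X {3,4,6}->{3,4}
So after all 3 constraints: D(X) = {3,4}

Answer: {3,4}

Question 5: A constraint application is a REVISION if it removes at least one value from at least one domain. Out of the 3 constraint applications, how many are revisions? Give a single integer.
Answer: 1

Derivation:
Constraint 1 (W != V) on D(W)={4,5,6} D(V)={3,4,5}: no change => not a revision
Constraint 2 (W != X) on D(W)={4,5,6} D(X)={3,4,6}: no change => not a revision
Constraint 3 (X < W) on D(X)={3,4,6} D(W)={4,5,6}: X {3,4,6}->{3,4} => REVISION
Total revisions = 1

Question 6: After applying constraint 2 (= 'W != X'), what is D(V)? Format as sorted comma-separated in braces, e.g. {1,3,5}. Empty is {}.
Answer: {3,4,5}

Derivation:
Constraint 1 (W != V) on D(W)={4,5,6} D(V)={3,4,5}: no change
Constraint 2 (W != X) on D(W)={4,5,6} D(X)={3,4,6}: no change
So after constraint 2: D(V) = {3,4,5}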